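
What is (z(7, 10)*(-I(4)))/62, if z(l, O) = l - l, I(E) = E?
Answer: 0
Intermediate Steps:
z(l, O) = 0
(z(7, 10)*(-I(4)))/62 = (0*(-1*4))/62 = (0*(-4))*(1/62) = 0*(1/62) = 0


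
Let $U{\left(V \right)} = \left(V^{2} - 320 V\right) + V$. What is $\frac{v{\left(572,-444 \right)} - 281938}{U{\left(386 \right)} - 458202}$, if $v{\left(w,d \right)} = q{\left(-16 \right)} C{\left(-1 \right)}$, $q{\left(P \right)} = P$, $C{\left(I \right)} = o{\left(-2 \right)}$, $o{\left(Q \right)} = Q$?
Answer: $\frac{140953}{216170} \approx 0.65205$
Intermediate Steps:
$C{\left(I \right)} = -2$
$U{\left(V \right)} = V^{2} - 319 V$
$v{\left(w,d \right)} = 32$ ($v{\left(w,d \right)} = \left(-16\right) \left(-2\right) = 32$)
$\frac{v{\left(572,-444 \right)} - 281938}{U{\left(386 \right)} - 458202} = \frac{32 - 281938}{386 \left(-319 + 386\right) - 458202} = - \frac{281906}{386 \cdot 67 - 458202} = - \frac{281906}{25862 - 458202} = - \frac{281906}{-432340} = \left(-281906\right) \left(- \frac{1}{432340}\right) = \frac{140953}{216170}$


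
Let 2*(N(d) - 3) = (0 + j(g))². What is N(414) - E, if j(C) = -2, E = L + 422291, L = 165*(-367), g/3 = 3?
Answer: -361731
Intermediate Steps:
g = 9 (g = 3*3 = 9)
L = -60555
E = 361736 (E = -60555 + 422291 = 361736)
N(d) = 5 (N(d) = 3 + (0 - 2)²/2 = 3 + (½)*(-2)² = 3 + (½)*4 = 3 + 2 = 5)
N(414) - E = 5 - 1*361736 = 5 - 361736 = -361731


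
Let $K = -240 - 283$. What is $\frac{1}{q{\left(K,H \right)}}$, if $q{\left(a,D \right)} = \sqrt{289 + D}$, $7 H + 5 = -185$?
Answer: $\frac{\sqrt{12831}}{1833} \approx 0.061797$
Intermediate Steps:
$H = - \frac{190}{7}$ ($H = - \frac{5}{7} + \frac{1}{7} \left(-185\right) = - \frac{5}{7} - \frac{185}{7} = - \frac{190}{7} \approx -27.143$)
$K = -523$ ($K = -240 - 283 = -523$)
$\frac{1}{q{\left(K,H \right)}} = \frac{1}{\sqrt{289 - \frac{190}{7}}} = \frac{1}{\sqrt{\frac{1833}{7}}} = \frac{1}{\frac{1}{7} \sqrt{12831}} = \frac{\sqrt{12831}}{1833}$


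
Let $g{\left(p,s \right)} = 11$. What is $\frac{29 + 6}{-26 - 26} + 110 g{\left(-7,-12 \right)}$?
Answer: $\frac{62885}{52} \approx 1209.3$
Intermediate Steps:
$\frac{29 + 6}{-26 - 26} + 110 g{\left(-7,-12 \right)} = \frac{29 + 6}{-26 - 26} + 110 \cdot 11 = \frac{35}{-52} + 1210 = 35 \left(- \frac{1}{52}\right) + 1210 = - \frac{35}{52} + 1210 = \frac{62885}{52}$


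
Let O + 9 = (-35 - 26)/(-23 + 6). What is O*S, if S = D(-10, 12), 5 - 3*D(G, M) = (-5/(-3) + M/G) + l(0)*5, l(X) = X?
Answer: -368/45 ≈ -8.1778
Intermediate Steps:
O = -92/17 (O = -9 + (-35 - 26)/(-23 + 6) = -9 - 61/(-17) = -9 - 61*(-1/17) = -9 + 61/17 = -92/17 ≈ -5.4118)
D(G, M) = 10/9 - M/(3*G) (D(G, M) = 5/3 - ((-5/(-3) + M/G) + 0*5)/3 = 5/3 - ((-5*(-⅓) + M/G) + 0)/3 = 5/3 - ((5/3 + M/G) + 0)/3 = 5/3 - (5/3 + M/G)/3 = 5/3 + (-5/9 - M/(3*G)) = 10/9 - M/(3*G))
S = 68/45 (S = 10/9 - ⅓*12/(-10) = 10/9 - ⅓*12*(-⅒) = 10/9 + ⅖ = 68/45 ≈ 1.5111)
O*S = -92/17*68/45 = -368/45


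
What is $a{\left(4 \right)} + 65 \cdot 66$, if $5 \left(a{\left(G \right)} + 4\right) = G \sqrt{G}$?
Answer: $\frac{21438}{5} \approx 4287.6$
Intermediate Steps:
$a{\left(G \right)} = -4 + \frac{G^{\frac{3}{2}}}{5}$ ($a{\left(G \right)} = -4 + \frac{G \sqrt{G}}{5} = -4 + \frac{G^{\frac{3}{2}}}{5}$)
$a{\left(4 \right)} + 65 \cdot 66 = \left(-4 + \frac{4^{\frac{3}{2}}}{5}\right) + 65 \cdot 66 = \left(-4 + \frac{1}{5} \cdot 8\right) + 4290 = \left(-4 + \frac{8}{5}\right) + 4290 = - \frac{12}{5} + 4290 = \frac{21438}{5}$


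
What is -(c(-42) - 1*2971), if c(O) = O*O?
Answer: 1207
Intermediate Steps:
c(O) = O²
-(c(-42) - 1*2971) = -((-42)² - 1*2971) = -(1764 - 2971) = -1*(-1207) = 1207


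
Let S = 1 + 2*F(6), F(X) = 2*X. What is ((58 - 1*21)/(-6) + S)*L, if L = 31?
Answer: 3503/6 ≈ 583.83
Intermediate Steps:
S = 25 (S = 1 + 2*(2*6) = 1 + 2*12 = 1 + 24 = 25)
((58 - 1*21)/(-6) + S)*L = ((58 - 1*21)/(-6) + 25)*31 = ((58 - 21)*(-⅙) + 25)*31 = (37*(-⅙) + 25)*31 = (-37/6 + 25)*31 = (113/6)*31 = 3503/6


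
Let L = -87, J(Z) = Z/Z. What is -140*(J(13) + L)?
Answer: 12040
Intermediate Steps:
J(Z) = 1
-140*(J(13) + L) = -140*(1 - 87) = -140*(-86) = 12040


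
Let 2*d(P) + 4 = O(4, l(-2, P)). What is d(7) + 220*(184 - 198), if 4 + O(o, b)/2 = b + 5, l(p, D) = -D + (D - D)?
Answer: -3088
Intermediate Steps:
l(p, D) = -D (l(p, D) = -D + 0 = -D)
O(o, b) = 2 + 2*b (O(o, b) = -8 + 2*(b + 5) = -8 + 2*(5 + b) = -8 + (10 + 2*b) = 2 + 2*b)
d(P) = -1 - P (d(P) = -2 + (2 + 2*(-P))/2 = -2 + (2 - 2*P)/2 = -2 + (1 - P) = -1 - P)
d(7) + 220*(184 - 198) = (-1 - 1*7) + 220*(184 - 198) = (-1 - 7) + 220*(-14) = -8 - 3080 = -3088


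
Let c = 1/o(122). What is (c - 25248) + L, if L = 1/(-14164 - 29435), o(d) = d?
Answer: -134296037867/5319078 ≈ -25248.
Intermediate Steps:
c = 1/122 ≈ 0.0081967
L = -1/43599 (L = 1/(-43599) = -1/43599 ≈ -2.2936e-5)
(c - 25248) + L = (1/122 - 25248) - 1/43599 = -3080255/122 - 1/43599 = -134296037867/5319078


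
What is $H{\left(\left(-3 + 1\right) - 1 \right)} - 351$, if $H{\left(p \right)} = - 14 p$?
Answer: $-309$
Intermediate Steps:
$H{\left(\left(-3 + 1\right) - 1 \right)} - 351 = - 14 \left(\left(-3 + 1\right) - 1\right) - 351 = - 14 \left(-2 - 1\right) - 351 = \left(-14\right) \left(-3\right) - 351 = 42 - 351 = -309$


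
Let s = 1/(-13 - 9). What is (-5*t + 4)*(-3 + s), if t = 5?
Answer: 1407/22 ≈ 63.955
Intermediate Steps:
s = -1/22 (s = 1/(-22) = -1/22 ≈ -0.045455)
(-5*t + 4)*(-3 + s) = (-5*5 + 4)*(-3 - 1/22) = (-25 + 4)*(-67/22) = -21*(-67/22) = 1407/22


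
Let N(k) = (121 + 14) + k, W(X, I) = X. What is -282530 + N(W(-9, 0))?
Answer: -282404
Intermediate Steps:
N(k) = 135 + k
-282530 + N(W(-9, 0)) = -282530 + (135 - 9) = -282530 + 126 = -282404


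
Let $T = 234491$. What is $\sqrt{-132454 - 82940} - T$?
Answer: $-234491 + i \sqrt{215394} \approx -2.3449 \cdot 10^{5} + 464.11 i$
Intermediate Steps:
$\sqrt{-132454 - 82940} - T = \sqrt{-132454 - 82940} - 234491 = \sqrt{-215394} - 234491 = i \sqrt{215394} - 234491 = -234491 + i \sqrt{215394}$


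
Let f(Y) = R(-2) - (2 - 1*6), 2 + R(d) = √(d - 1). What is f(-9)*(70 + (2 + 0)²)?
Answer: 148 + 74*I*√3 ≈ 148.0 + 128.17*I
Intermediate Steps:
R(d) = -2 + √(-1 + d) (R(d) = -2 + √(d - 1) = -2 + √(-1 + d))
f(Y) = 2 + I*√3 (f(Y) = (-2 + √(-1 - 2)) - (2 - 1*6) = (-2 + √(-3)) - (2 - 6) = (-2 + I*√3) - 1*(-4) = (-2 + I*√3) + 4 = 2 + I*√3)
f(-9)*(70 + (2 + 0)²) = (2 + I*√3)*(70 + (2 + 0)²) = (2 + I*√3)*(70 + 2²) = (2 + I*√3)*(70 + 4) = (2 + I*√3)*74 = 148 + 74*I*√3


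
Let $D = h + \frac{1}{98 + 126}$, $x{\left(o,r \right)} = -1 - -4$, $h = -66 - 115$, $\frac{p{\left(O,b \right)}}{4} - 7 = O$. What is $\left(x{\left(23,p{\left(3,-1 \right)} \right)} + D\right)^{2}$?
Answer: $\frac{1589696641}{50176} \approx 31682.0$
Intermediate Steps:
$p{\left(O,b \right)} = 28 + 4 O$
$h = -181$
$x{\left(o,r \right)} = 3$ ($x{\left(o,r \right)} = -1 + 4 = 3$)
$D = - \frac{40543}{224}$ ($D = -181 + \frac{1}{98 + 126} = -181 + \frac{1}{224} = - \frac{40543}{224} \approx -181.0$)
$\left(x{\left(23,p{\left(3,-1 \right)} \right)} + D\right)^{2} = \left(3 - \frac{40543}{224}\right)^{2} = \left(- \frac{39871}{224}\right)^{2} = \frac{1589696641}{50176}$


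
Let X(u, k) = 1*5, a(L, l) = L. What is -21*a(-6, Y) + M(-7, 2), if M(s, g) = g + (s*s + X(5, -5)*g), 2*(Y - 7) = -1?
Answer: 187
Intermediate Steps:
Y = 13/2 (Y = 7 + (½)*(-1) = 7 - ½ = 13/2 ≈ 6.5000)
X(u, k) = 5
M(s, g) = s² + 6*g (M(s, g) = g + (s*s + 5*g) = g + (s² + 5*g) = s² + 6*g)
-21*a(-6, Y) + M(-7, 2) = -21*(-6) + ((-7)² + 6*2) = 126 + (49 + 12) = 126 + 61 = 187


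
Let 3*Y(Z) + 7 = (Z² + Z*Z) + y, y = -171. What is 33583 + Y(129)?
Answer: 133853/3 ≈ 44618.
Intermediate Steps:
Y(Z) = -178/3 + 2*Z²/3 (Y(Z) = -7/3 + ((Z² + Z*Z) - 171)/3 = -7/3 + ((Z² + Z²) - 171)/3 = -7/3 + (2*Z² - 171)/3 = -7/3 + (-171 + 2*Z²)/3 = -7/3 + (-57 + 2*Z²/3) = -178/3 + 2*Z²/3)
33583 + Y(129) = 33583 + (-178/3 + (⅔)*129²) = 33583 + (-178/3 + (⅔)*16641) = 33583 + (-178/3 + 11094) = 33583 + 33104/3 = 133853/3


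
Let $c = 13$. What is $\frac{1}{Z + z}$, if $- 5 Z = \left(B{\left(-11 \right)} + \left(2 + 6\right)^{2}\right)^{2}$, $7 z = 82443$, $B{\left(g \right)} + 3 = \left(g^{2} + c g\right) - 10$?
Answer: $\frac{35}{406328} \approx 8.6137 \cdot 10^{-5}$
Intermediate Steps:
$B{\left(g \right)} = -13 + g^{2} + 13 g$ ($B{\left(g \right)} = -3 - \left(10 - g^{2} - 13 g\right) = -3 + \left(-10 + g^{2} + 13 g\right) = -13 + g^{2} + 13 g$)
$z = \frac{82443}{7}$ ($z = \frac{1}{7} \cdot 82443 = \frac{82443}{7} \approx 11778.0$)
$Z = - \frac{841}{5}$ ($Z = - \frac{\left(\left(-13 + \left(-11\right)^{2} + 13 \left(-11\right)\right) + \left(2 + 6\right)^{2}\right)^{2}}{5} = - \frac{\left(\left(-13 + 121 - 143\right) + 8^{2}\right)^{2}}{5} = - \frac{\left(-35 + 64\right)^{2}}{5} = - \frac{29^{2}}{5} = \left(- \frac{1}{5}\right) 841 = - \frac{841}{5} \approx -168.2$)
$\frac{1}{Z + z} = \frac{1}{- \frac{841}{5} + \frac{82443}{7}} = \frac{1}{\frac{406328}{35}} = \frac{35}{406328}$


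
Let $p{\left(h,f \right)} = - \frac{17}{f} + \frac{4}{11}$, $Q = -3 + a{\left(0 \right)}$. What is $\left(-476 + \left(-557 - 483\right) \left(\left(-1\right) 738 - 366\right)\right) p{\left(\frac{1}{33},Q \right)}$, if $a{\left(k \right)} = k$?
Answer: $\frac{228389116}{33} \approx 6.9209 \cdot 10^{6}$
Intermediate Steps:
$Q = -3$ ($Q = -3 + 0 = -3$)
$p{\left(h,f \right)} = \frac{4}{11} - \frac{17}{f}$ ($p{\left(h,f \right)} = - \frac{17}{f} + 4 \cdot \frac{1}{11} = - \frac{17}{f} + \frac{4}{11} = \frac{4}{11} - \frac{17}{f}$)
$\left(-476 + \left(-557 - 483\right) \left(\left(-1\right) 738 - 366\right)\right) p{\left(\frac{1}{33},Q \right)} = \left(-476 + \left(-557 - 483\right) \left(\left(-1\right) 738 - 366\right)\right) \left(\frac{4}{11} - \frac{17}{-3}\right) = \left(-476 - 1040 \left(-738 - 366\right)\right) \left(\frac{4}{11} - - \frac{17}{3}\right) = \left(-476 - -1148160\right) \left(\frac{4}{11} + \frac{17}{3}\right) = \left(-476 + 1148160\right) \frac{199}{33} = 1147684 \cdot \frac{199}{33} = \frac{228389116}{33}$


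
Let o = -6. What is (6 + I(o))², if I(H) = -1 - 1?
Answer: 16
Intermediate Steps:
I(H) = -2
(6 + I(o))² = (6 - 2)² = 4² = 16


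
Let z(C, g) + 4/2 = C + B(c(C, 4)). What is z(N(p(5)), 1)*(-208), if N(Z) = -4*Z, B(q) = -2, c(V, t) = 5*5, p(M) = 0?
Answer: 832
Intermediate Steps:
c(V, t) = 25
z(C, g) = -4 + C (z(C, g) = -2 + (C - 2) = -2 + (-2 + C) = -4 + C)
z(N(p(5)), 1)*(-208) = (-4 - 4*0)*(-208) = (-4 + 0)*(-208) = -4*(-208) = 832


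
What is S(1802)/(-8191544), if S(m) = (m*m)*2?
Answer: -811801/1023943 ≈ -0.79282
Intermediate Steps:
S(m) = 2*m² (S(m) = m²*2 = 2*m²)
S(1802)/(-8191544) = (2*1802²)/(-8191544) = (2*3247204)*(-1/8191544) = 6494408*(-1/8191544) = -811801/1023943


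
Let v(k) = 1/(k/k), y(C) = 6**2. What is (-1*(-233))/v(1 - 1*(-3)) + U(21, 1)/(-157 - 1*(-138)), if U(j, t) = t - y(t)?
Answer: 4462/19 ≈ 234.84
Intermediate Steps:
y(C) = 36
U(j, t) = -36 + t (U(j, t) = t - 1*36 = t - 36 = -36 + t)
v(k) = 1 (v(k) = 1/1 = 1)
(-1*(-233))/v(1 - 1*(-3)) + U(21, 1)/(-157 - 1*(-138)) = -1*(-233)/1 + (-36 + 1)/(-157 - 1*(-138)) = 233*1 - 35/(-157 + 138) = 233 - 35/(-19) = 233 - 35*(-1/19) = 233 + 35/19 = 4462/19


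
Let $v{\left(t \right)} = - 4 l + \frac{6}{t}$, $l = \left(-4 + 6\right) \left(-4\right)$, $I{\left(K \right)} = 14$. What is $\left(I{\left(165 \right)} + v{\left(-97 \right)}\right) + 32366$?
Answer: $\frac{3143958}{97} \approx 32412.0$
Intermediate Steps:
$l = -8$ ($l = 2 \left(-4\right) = -8$)
$v{\left(t \right)} = 32 + \frac{6}{t}$ ($v{\left(t \right)} = \left(-4\right) \left(-8\right) + \frac{6}{t} = 32 + \frac{6}{t}$)
$\left(I{\left(165 \right)} + v{\left(-97 \right)}\right) + 32366 = \left(14 + \left(32 + \frac{6}{-97}\right)\right) + 32366 = \left(14 + \left(32 + 6 \left(- \frac{1}{97}\right)\right)\right) + 32366 = \left(14 + \left(32 - \frac{6}{97}\right)\right) + 32366 = \left(14 + \frac{3098}{97}\right) + 32366 = \frac{4456}{97} + 32366 = \frac{3143958}{97}$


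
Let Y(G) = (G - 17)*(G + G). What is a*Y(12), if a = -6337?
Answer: 760440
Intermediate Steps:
Y(G) = 2*G*(-17 + G) (Y(G) = (-17 + G)*(2*G) = 2*G*(-17 + G))
a*Y(12) = -12674*12*(-17 + 12) = -12674*12*(-5) = -6337*(-120) = 760440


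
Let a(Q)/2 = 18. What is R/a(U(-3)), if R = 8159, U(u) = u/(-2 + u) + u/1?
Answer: 8159/36 ≈ 226.64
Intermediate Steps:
U(u) = u + u/(-2 + u) (U(u) = u/(-2 + u) + u*1 = u/(-2 + u) + u = u + u/(-2 + u))
a(Q) = 36 (a(Q) = 2*18 = 36)
R/a(U(-3)) = 8159/36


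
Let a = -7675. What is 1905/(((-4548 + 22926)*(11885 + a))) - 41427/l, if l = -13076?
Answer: 13355371121/4215450687 ≈ 3.1682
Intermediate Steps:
1905/(((-4548 + 22926)*(11885 + a))) - 41427/l = 1905/(((-4548 + 22926)*(11885 - 7675))) - 41427/(-13076) = 1905/((18378*4210)) - 41427*(-1/13076) = 1905/77371380 + 41427/13076 = 1905*(1/77371380) + 41427/13076 = 127/5158092 + 41427/13076 = 13355371121/4215450687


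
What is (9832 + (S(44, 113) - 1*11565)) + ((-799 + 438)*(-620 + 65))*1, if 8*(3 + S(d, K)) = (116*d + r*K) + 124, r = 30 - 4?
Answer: 798559/4 ≈ 1.9964e+5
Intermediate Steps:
r = 26
S(d, K) = 25/2 + 13*K/4 + 29*d/2 (S(d, K) = -3 + ((116*d + 26*K) + 124)/8 = -3 + ((26*K + 116*d) + 124)/8 = -3 + (124 + 26*K + 116*d)/8 = -3 + (31/2 + 13*K/4 + 29*d/2) = 25/2 + 13*K/4 + 29*d/2)
(9832 + (S(44, 113) - 1*11565)) + ((-799 + 438)*(-620 + 65))*1 = (9832 + ((25/2 + (13/4)*113 + (29/2)*44) - 1*11565)) + ((-799 + 438)*(-620 + 65))*1 = (9832 + ((25/2 + 1469/4 + 638) - 11565)) - 361*(-555)*1 = (9832 + (4071/4 - 11565)) + 200355*1 = (9832 - 42189/4) + 200355 = -2861/4 + 200355 = 798559/4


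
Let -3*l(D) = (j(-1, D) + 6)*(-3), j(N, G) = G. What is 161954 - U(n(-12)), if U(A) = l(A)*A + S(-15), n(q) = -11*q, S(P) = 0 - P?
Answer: 143723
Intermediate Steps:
S(P) = -P
l(D) = 6 + D (l(D) = -(D + 6)*(-3)/3 = -(6 + D)*(-3)/3 = -(-18 - 3*D)/3 = 6 + D)
U(A) = 15 + A*(6 + A) (U(A) = (6 + A)*A - 1*(-15) = A*(6 + A) + 15 = 15 + A*(6 + A))
161954 - U(n(-12)) = 161954 - (15 + (-11*(-12))*(6 - 11*(-12))) = 161954 - (15 + 132*(6 + 132)) = 161954 - (15 + 132*138) = 161954 - (15 + 18216) = 161954 - 1*18231 = 161954 - 18231 = 143723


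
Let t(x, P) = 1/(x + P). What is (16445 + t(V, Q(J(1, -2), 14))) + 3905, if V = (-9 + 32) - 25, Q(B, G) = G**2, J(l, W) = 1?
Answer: 3947901/194 ≈ 20350.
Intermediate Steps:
V = -2 (V = 23 - 25 = -2)
t(x, P) = 1/(P + x)
(16445 + t(V, Q(J(1, -2), 14))) + 3905 = (16445 + 1/(14**2 - 2)) + 3905 = (16445 + 1/(196 - 2)) + 3905 = (16445 + 1/194) + 3905 = 3190331/194 + 3905 = 3947901/194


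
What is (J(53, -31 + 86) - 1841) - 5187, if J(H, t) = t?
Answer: -6973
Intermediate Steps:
(J(53, -31 + 86) - 1841) - 5187 = ((-31 + 86) - 1841) - 5187 = (55 - 1841) - 5187 = -1786 - 5187 = -6973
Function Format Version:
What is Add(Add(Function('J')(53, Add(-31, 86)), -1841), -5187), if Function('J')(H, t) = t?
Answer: -6973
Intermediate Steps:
Add(Add(Function('J')(53, Add(-31, 86)), -1841), -5187) = Add(Add(Add(-31, 86), -1841), -5187) = Add(Add(55, -1841), -5187) = Add(-1786, -5187) = -6973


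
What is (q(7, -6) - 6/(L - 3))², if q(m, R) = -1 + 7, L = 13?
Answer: 729/25 ≈ 29.160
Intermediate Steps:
q(m, R) = 6
(q(7, -6) - 6/(L - 3))² = (6 - 6/(13 - 3))² = (6 - 6/10)² = (6 + (⅒)*(-6))² = (6 - ⅗)² = (27/5)² = 729/25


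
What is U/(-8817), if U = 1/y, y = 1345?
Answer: -1/11858865 ≈ -8.4325e-8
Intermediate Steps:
U = 1/1345 ≈ 0.00074349
U/(-8817) = (1/1345)/(-8817) = (1/1345)*(-1/8817) = -1/11858865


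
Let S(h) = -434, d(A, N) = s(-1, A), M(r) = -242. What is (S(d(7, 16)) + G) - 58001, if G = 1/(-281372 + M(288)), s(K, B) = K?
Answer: -16456114091/281614 ≈ -58435.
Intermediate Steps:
d(A, N) = -1
G = -1/281614 (G = 1/(-281372 - 242) = 1/(-281614) = -1/281614 ≈ -3.5510e-6)
(S(d(7, 16)) + G) - 58001 = (-434 - 1/281614) - 58001 = -122220477/281614 - 58001 = -16456114091/281614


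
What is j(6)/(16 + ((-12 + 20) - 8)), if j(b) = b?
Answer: 3/8 ≈ 0.37500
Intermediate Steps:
j(6)/(16 + ((-12 + 20) - 8)) = 6/(16 + ((-12 + 20) - 8)) = 6/(16 + (8 - 8)) = 6/(16 + 0) = 6/16 = (1/16)*6 = 3/8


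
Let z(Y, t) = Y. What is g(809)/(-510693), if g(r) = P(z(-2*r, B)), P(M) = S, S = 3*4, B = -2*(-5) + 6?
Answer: -4/170231 ≈ -2.3497e-5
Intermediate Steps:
B = 16 (B = 10 + 6 = 16)
S = 12
P(M) = 12
g(r) = 12
g(809)/(-510693) = 12/(-510693) = 12*(-1/510693) = -4/170231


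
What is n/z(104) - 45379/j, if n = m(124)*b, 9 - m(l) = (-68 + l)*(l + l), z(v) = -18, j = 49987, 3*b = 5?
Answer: 3466397399/2699298 ≈ 1284.2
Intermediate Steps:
b = 5/3 (b = (⅓)*5 = 5/3 ≈ 1.6667)
m(l) = 9 - 2*l*(-68 + l) (m(l) = 9 - (-68 + l)*(l + l) = 9 - (-68 + l)*2*l = 9 - 2*l*(-68 + l))
n = -69395/3 (n = (9 - 2*124² + 136*124)*(5/3) = (9 - 2*15376 + 16864)*(5/3) = (9 - 30752 + 16864)*(5/3) = -13879*5/3 = -69395/3 ≈ -23132.)
n/z(104) - 45379/j = -69395/3/(-18) - 45379/49987 = -69395/3*(-1/18) - 45379*1/49987 = 69395/54 - 45379/49987 = 3466397399/2699298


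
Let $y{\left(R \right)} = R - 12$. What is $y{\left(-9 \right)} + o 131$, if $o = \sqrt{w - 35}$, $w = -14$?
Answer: $-21 + 917 i \approx -21.0 + 917.0 i$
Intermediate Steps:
$y{\left(R \right)} = -12 + R$
$o = 7 i$ ($o = \sqrt{-14 - 35} = \sqrt{-49} = 7 i \approx 7.0 i$)
$y{\left(-9 \right)} + o 131 = \left(-12 - 9\right) + 7 i 131 = -21 + 917 i$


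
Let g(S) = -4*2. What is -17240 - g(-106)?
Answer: -17232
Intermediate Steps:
g(S) = -8
-17240 - g(-106) = -17240 - 1*(-8) = -17240 + 8 = -17232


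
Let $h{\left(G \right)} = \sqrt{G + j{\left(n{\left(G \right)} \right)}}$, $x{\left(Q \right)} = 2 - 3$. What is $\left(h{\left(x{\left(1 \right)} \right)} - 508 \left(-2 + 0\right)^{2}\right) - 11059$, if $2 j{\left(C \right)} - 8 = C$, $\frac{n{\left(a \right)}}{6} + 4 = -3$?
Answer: $-13091 + 3 i \sqrt{2} \approx -13091.0 + 4.2426 i$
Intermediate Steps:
$n{\left(a \right)} = -42$ ($n{\left(a \right)} = -24 + 6 \left(-3\right) = -24 - 18 = -42$)
$j{\left(C \right)} = 4 + \frac{C}{2}$
$x{\left(Q \right)} = -1$
$h{\left(G \right)} = \sqrt{-17 + G}$ ($h{\left(G \right)} = \sqrt{G + \left(4 + \frac{1}{2} \left(-42\right)\right)} = \sqrt{G + \left(4 - 21\right)} = \sqrt{G - 17} = \sqrt{-17 + G}$)
$\left(h{\left(x{\left(1 \right)} \right)} - 508 \left(-2 + 0\right)^{2}\right) - 11059 = \left(\sqrt{-17 - 1} - 508 \left(-2 + 0\right)^{2}\right) - 11059 = \left(\sqrt{-18} - 508 \left(-2\right)^{2}\right) - 11059 = \left(3 i \sqrt{2} - 2032\right) - 11059 = \left(-2032 + 3 i \sqrt{2}\right) - 11059 = -13091 + 3 i \sqrt{2}$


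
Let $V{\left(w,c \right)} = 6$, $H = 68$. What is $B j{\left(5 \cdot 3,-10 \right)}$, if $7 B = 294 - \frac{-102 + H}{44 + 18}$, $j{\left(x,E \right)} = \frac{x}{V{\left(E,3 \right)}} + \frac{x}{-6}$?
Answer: $0$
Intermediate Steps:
$j{\left(x,E \right)} = 0$ ($j{\left(x,E \right)} = \frac{x}{6} + \frac{x}{-6} = x \frac{1}{6} + x \left(- \frac{1}{6}\right) = \frac{x}{6} - \frac{x}{6} = 0$)
$B = \frac{9131}{217}$ ($B = \frac{294 - \frac{-102 + 68}{44 + 18}}{7} = \frac{294 - - \frac{34}{62}}{7} = \frac{294 - \left(-34\right) \frac{1}{62}}{7} = \frac{294 - - \frac{17}{31}}{7} = \frac{294 + \frac{17}{31}}{7} = \frac{1}{7} \cdot \frac{9131}{31} = \frac{9131}{217} \approx 42.078$)
$B j{\left(5 \cdot 3,-10 \right)} = \frac{9131}{217} \cdot 0 = 0$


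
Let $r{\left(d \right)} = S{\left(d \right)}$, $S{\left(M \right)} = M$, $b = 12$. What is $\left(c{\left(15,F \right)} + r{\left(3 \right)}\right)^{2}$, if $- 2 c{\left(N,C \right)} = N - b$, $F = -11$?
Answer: $\frac{9}{4} \approx 2.25$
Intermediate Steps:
$r{\left(d \right)} = d$
$c{\left(N,C \right)} = 6 - \frac{N}{2}$ ($c{\left(N,C \right)} = - \frac{N - 12}{2} = - \frac{-12 + N}{2} = 6 - \frac{N}{2}$)
$\left(c{\left(15,F \right)} + r{\left(3 \right)}\right)^{2} = \left(\left(6 - \frac{15}{2}\right) + 3\right)^{2} = \left(- \frac{3}{2} + 3\right)^{2} = \left(\frac{3}{2}\right)^{2} = \frac{9}{4}$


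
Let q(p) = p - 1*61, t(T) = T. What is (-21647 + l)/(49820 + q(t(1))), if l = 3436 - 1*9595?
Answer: -13903/24880 ≈ -0.55880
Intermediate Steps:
l = -6159 (l = 3436 - 9595 = -6159)
q(p) = -61 + p (q(p) = p - 61 = -61 + p)
(-21647 + l)/(49820 + q(t(1))) = (-21647 - 6159)/(49820 + (-61 + 1)) = -27806/(49820 - 60) = -27806/49760 = -27806*1/49760 = -13903/24880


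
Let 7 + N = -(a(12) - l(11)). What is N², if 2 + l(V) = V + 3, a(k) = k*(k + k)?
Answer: 80089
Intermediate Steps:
a(k) = 2*k² (a(k) = k*(2*k) = 2*k²)
l(V) = 1 + V (l(V) = -2 + (V + 3) = -2 + (3 + V) = 1 + V)
N = -283 (N = -7 - (2*12² - (1 + 11)) = -7 - (2*144 - 1*12) = -7 - (288 - 12) = -7 - 1*276 = -7 - 276 = -283)
N² = (-283)² = 80089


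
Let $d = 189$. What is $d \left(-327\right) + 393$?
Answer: $-61410$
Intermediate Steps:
$d \left(-327\right) + 393 = 189 \left(-327\right) + 393 = -61803 + 393 = -61410$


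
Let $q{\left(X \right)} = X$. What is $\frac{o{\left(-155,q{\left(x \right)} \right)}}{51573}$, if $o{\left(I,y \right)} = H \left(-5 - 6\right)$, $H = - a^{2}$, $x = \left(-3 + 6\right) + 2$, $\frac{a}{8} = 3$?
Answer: $\frac{2112}{17191} \approx 0.12285$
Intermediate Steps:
$a = 24$ ($a = 8 \cdot 3 = 24$)
$x = 5$ ($x = 3 + 2 = 5$)
$H = -576$ ($H = - 24^{2} = \left(-1\right) 576 = -576$)
$o{\left(I,y \right)} = 6336$ ($o{\left(I,y \right)} = - 576 \left(-5 - 6\right) = \left(-576\right) \left(-11\right) = 6336$)
$\frac{o{\left(-155,q{\left(x \right)} \right)}}{51573} = \frac{6336}{51573} = 6336 \cdot \frac{1}{51573} = \frac{2112}{17191}$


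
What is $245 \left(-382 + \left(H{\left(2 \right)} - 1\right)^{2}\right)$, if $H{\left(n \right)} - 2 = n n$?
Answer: $-87465$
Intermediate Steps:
$H{\left(n \right)} = 2 + n^{2}$ ($H{\left(n \right)} = 2 + n n = 2 + n^{2}$)
$245 \left(-382 + \left(H{\left(2 \right)} - 1\right)^{2}\right) = 245 \left(-382 + \left(\left(2 + 2^{2}\right) - 1\right)^{2}\right) = 245 \left(-382 + \left(\left(2 + 4\right) - 1\right)^{2}\right) = 245 \left(-382 + \left(6 - 1\right)^{2}\right) = 245 \left(-382 + 5^{2}\right) = 245 \left(-382 + 25\right) = 245 \left(-357\right) = -87465$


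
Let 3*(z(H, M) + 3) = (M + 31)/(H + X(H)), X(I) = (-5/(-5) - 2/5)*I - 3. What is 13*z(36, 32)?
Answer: -34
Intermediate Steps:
X(I) = -3 + 3*I/5 (X(I) = (-5*(-⅕) - 2*⅕)*I - 3 = (1 - ⅖)*I - 3 = 3*I/5 - 3 = -3 + 3*I/5)
z(H, M) = -3 + (31 + M)/(3*(-3 + 8*H/5)) (z(H, M) = -3 + ((M + 31)/(H + (-3 + 3*H/5)))/3 = -3 + ((31 + M)/(-3 + 8*H/5))/3 = -3 + (31 + M)/(3*(-3 + 8*H/5)))
13*z(36, 32) = 13*((290 - 72*36 + 5*32)/(3*(-15 + 8*36))) = 13*((290 - 2592 + 160)/(3*(-15 + 288))) = 13*((⅓)*(-2142)/273) = 13*((⅓)*(1/273)*(-2142)) = 13*(-34/13) = -34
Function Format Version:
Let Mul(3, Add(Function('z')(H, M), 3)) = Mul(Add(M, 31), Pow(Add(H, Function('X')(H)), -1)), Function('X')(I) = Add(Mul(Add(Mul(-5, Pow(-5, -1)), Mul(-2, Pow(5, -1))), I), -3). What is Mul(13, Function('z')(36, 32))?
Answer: -34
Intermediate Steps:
Function('X')(I) = Add(-3, Mul(Rational(3, 5), I)) (Function('X')(I) = Add(Mul(Add(Mul(-5, Rational(-1, 5)), Mul(-2, Rational(1, 5))), I), -3) = Add(Mul(Add(1, Rational(-2, 5)), I), -3) = Add(Mul(Rational(3, 5), I), -3) = Add(-3, Mul(Rational(3, 5), I)))
Function('z')(H, M) = Add(-3, Mul(Rational(1, 3), Pow(Add(-3, Mul(Rational(8, 5), H)), -1), Add(31, M))) (Function('z')(H, M) = Add(-3, Mul(Rational(1, 3), Mul(Add(M, 31), Pow(Add(H, Add(-3, Mul(Rational(3, 5), H))), -1)))) = Add(-3, Mul(Rational(1, 3), Mul(Add(31, M), Pow(Add(-3, Mul(Rational(8, 5), H)), -1)))) = Add(-3, Mul(Rational(1, 3), Mul(Pow(Add(-3, Mul(Rational(8, 5), H)), -1), Add(31, M)))) = Add(-3, Mul(Rational(1, 3), Pow(Add(-3, Mul(Rational(8, 5), H)), -1), Add(31, M))))
Mul(13, Function('z')(36, 32)) = Mul(13, Mul(Rational(1, 3), Pow(Add(-15, Mul(8, 36)), -1), Add(290, Mul(-72, 36), Mul(5, 32)))) = Mul(13, Mul(Rational(1, 3), Pow(Add(-15, 288), -1), Add(290, -2592, 160))) = Mul(13, Mul(Rational(1, 3), Pow(273, -1), -2142)) = Mul(13, Mul(Rational(1, 3), Rational(1, 273), -2142)) = Mul(13, Rational(-34, 13)) = -34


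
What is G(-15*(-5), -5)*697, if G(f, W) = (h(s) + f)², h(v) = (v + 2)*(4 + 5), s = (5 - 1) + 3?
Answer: 16962192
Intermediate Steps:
s = 7 (s = 4 + 3 = 7)
h(v) = 18 + 9*v (h(v) = (2 + v)*9 = 18 + 9*v)
G(f, W) = (81 + f)² (G(f, W) = ((18 + 9*7) + f)² = ((18 + 63) + f)² = (81 + f)²)
G(-15*(-5), -5)*697 = (81 - 15*(-5))²*697 = (81 - 3*(-25))²*697 = (81 + 75)²*697 = 156²*697 = 24336*697 = 16962192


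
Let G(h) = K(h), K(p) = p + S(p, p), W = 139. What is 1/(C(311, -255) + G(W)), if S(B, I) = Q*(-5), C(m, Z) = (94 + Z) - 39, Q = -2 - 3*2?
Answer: -1/21 ≈ -0.047619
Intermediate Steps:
Q = -8 (Q = -2 - 6 = -8)
C(m, Z) = 55 + Z
S(B, I) = 40 (S(B, I) = -8*(-5) = 40)
K(p) = 40 + p (K(p) = p + 40 = 40 + p)
G(h) = 40 + h
1/(C(311, -255) + G(W)) = 1/((55 - 255) + (40 + 139)) = 1/(-200 + 179) = 1/(-21) = -1/21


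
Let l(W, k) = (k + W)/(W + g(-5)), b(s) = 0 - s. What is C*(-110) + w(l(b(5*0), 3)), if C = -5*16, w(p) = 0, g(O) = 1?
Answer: 8800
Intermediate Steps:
b(s) = -s
l(W, k) = (W + k)/(1 + W) (l(W, k) = (k + W)/(W + 1) = (W + k)/(1 + W))
C = -80
C*(-110) + w(l(b(5*0), 3)) = -80*(-110) + 0 = 8800 + 0 = 8800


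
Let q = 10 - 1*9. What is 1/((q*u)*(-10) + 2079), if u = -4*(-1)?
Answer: 1/2039 ≈ 0.00049044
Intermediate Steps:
q = 1 (q = 10 - 9 = 1)
u = 4
1/((q*u)*(-10) + 2079) = 1/((1*4)*(-10) + 2079) = 1/(4*(-10) + 2079) = 1/(-40 + 2079) = 1/2039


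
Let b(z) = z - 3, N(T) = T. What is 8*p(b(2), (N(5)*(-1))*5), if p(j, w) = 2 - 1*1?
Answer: 8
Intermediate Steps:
b(z) = -3 + z
p(j, w) = 1 (p(j, w) = 2 - 1 = 1)
8*p(b(2), (N(5)*(-1))*5) = 8*1 = 8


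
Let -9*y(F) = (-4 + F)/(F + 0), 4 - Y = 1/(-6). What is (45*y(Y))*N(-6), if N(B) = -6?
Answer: 6/5 ≈ 1.2000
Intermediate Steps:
Y = 25/6 (Y = 4 - 1/(-6) = 4 - 1*(-⅙) = 4 + ⅙ = 25/6 ≈ 4.1667)
y(F) = -(-4 + F)/(9*F) (y(F) = -(-4 + F)/(9*(F + 0)) = -(-4 + F)/(9*F))
(45*y(Y))*N(-6) = (45*((4 - 1*25/6)/(9*(25/6))))*(-6) = (45*((⅑)*(6/25)*(4 - 25/6)))*(-6) = (45*((⅑)*(6/25)*(-⅙)))*(-6) = (45*(-1/225))*(-6) = -⅕*(-6) = 6/5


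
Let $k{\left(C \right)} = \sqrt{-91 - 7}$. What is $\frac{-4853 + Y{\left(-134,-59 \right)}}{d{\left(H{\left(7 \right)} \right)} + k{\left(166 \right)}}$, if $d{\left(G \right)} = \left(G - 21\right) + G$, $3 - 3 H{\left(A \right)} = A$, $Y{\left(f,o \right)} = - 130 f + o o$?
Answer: $- \frac{3418224}{5923} - \frac{1011024 i \sqrt{2}}{5923} \approx -577.11 - 241.4 i$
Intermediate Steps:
$Y{\left(f,o \right)} = o^{2} - 130 f$ ($Y{\left(f,o \right)} = - 130 f + o^{2} = o^{2} - 130 f$)
$H{\left(A \right)} = 1 - \frac{A}{3}$
$d{\left(G \right)} = -21 + 2 G$ ($d{\left(G \right)} = \left(-21 + G\right) + G = -21 + 2 G$)
$k{\left(C \right)} = 7 i \sqrt{2}$ ($k{\left(C \right)} = \sqrt{-98} = 7 i \sqrt{2}$)
$\frac{-4853 + Y{\left(-134,-59 \right)}}{d{\left(H{\left(7 \right)} \right)} + k{\left(166 \right)}} = \frac{-4853 + \left(\left(-59\right)^{2} - -17420\right)}{\left(-21 + 2 \left(1 - \frac{7}{3}\right)\right) + 7 i \sqrt{2}} = \frac{-4853 + \left(3481 + 17420\right)}{\left(-21 + 2 \left(1 - \frac{7}{3}\right)\right) + 7 i \sqrt{2}} = \frac{-4853 + 20901}{\left(-21 + 2 \left(- \frac{4}{3}\right)\right) + 7 i \sqrt{2}} = \frac{16048}{\left(-21 - \frac{8}{3}\right) + 7 i \sqrt{2}} = \frac{16048}{- \frac{71}{3} + 7 i \sqrt{2}}$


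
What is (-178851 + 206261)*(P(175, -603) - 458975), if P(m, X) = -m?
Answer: -12585301500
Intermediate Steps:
(-178851 + 206261)*(P(175, -603) - 458975) = (-178851 + 206261)*(-1*175 - 458975) = 27410*(-175 - 458975) = 27410*(-459150) = -12585301500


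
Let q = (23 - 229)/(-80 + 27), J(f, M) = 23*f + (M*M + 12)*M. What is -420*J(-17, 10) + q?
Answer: -16227334/53 ≈ -3.0618e+5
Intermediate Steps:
J(f, M) = 23*f + M*(12 + M**2) (J(f, M) = 23*f + (M**2 + 12)*M = 23*f + (12 + M**2)*M = 23*f + M*(12 + M**2))
q = 206/53 (q = -206/(-53) = -206*(-1/53) = 206/53 ≈ 3.8868)
-420*J(-17, 10) + q = -420*(10**3 + 12*10 + 23*(-17)) + 206/53 = -420*(1000 + 120 - 391) + 206/53 = -420*729 + 206/53 = -306180 + 206/53 = -16227334/53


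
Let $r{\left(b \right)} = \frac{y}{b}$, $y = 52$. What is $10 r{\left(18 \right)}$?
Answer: $\frac{260}{9} \approx 28.889$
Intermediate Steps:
$r{\left(b \right)} = \frac{52}{b}$
$10 r{\left(18 \right)} = 10 \cdot \frac{52}{18} = 10 \cdot 52 \cdot \frac{1}{18} = 10 \cdot \frac{26}{9} = \frac{260}{9}$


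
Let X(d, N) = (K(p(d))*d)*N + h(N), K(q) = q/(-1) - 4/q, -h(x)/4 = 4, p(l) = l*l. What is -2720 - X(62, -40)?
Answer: -295610624/31 ≈ -9.5358e+6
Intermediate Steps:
p(l) = l**2
h(x) = -16 (h(x) = -4*4 = -16)
K(q) = -q - 4/q (K(q) = q*(-1) - 4/q = -q - 4/q)
X(d, N) = -16 + N*d*(-d**2 - 4/d**2) (X(d, N) = ((-d**2 - 4/d**2)*d)*N - 16 = (d*(-d**2 - 4/d**2))*N - 16 = N*d*(-d**2 - 4/d**2) - 16 = -16 + N*d*(-d**2 - 4/d**2))
-2720 - X(62, -40) = -2720 - (-16*62 - 1*(-40)*(4 + 62**4))/62 = -2720 - (-992 - 1*(-40)*(4 + 14776336))/62 = -2720 - (-992 - 1*(-40)*14776340)/62 = -2720 - (-992 + 591053600)/62 = -2720 - 591052608/62 = -2720 - 1*295526304/31 = -2720 - 295526304/31 = -295610624/31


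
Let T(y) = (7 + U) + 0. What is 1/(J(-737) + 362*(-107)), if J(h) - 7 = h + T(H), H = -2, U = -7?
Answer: -1/39464 ≈ -2.5340e-5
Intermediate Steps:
T(y) = 0 (T(y) = (7 - 7) + 0 = 0 + 0 = 0)
J(h) = 7 + h (J(h) = 7 + (h + 0) = 7 + h)
1/(J(-737) + 362*(-107)) = 1/((7 - 737) + 362*(-107)) = 1/(-730 - 38734) = 1/(-39464) = -1/39464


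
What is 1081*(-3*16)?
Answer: -51888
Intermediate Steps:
1081*(-3*16) = 1081*(-48) = -51888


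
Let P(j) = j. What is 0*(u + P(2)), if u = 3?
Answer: 0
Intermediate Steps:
0*(u + P(2)) = 0*(3 + 2) = 0*5 = 0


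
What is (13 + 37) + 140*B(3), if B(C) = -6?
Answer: -790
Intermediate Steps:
(13 + 37) + 140*B(3) = (13 + 37) + 140*(-6) = 50 - 840 = -790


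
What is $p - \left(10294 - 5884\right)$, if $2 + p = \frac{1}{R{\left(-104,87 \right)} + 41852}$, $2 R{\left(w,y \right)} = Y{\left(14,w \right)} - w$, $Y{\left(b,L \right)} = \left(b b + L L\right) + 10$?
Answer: $- \frac{209194979}{47415} \approx -4412.0$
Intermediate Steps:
$Y{\left(b,L \right)} = 10 + L^{2} + b^{2}$ ($Y{\left(b,L \right)} = \left(b^{2} + L^{2}\right) + 10 = \left(L^{2} + b^{2}\right) + 10 = 10 + L^{2} + b^{2}$)
$R{\left(w,y \right)} = 103 + \frac{w^{2}}{2} - \frac{w}{2}$ ($R{\left(w,y \right)} = \frac{\left(10 + w^{2} + 14^{2}\right) - w}{2} = \frac{\left(10 + w^{2} + 196\right) - w}{2} = \frac{\left(206 + w^{2}\right) - w}{2} = \frac{206 + w^{2} - w}{2} = 103 + \frac{w^{2}}{2} - \frac{w}{2}$)
$p = - \frac{94829}{47415}$ ($p = -2 + \frac{1}{\left(103 + \frac{\left(-104\right)^{2}}{2} - -52\right) + 41852} = -2 + \frac{1}{\left(103 + \frac{1}{2} \cdot 10816 + 52\right) + 41852} = -2 + \frac{1}{\left(103 + 5408 + 52\right) + 41852} = -2 + \frac{1}{5563 + 41852} = -2 + \frac{1}{47415} = - \frac{94829}{47415} \approx -2.0$)
$p - \left(10294 - 5884\right) = - \frac{94829}{47415} - \left(10294 - 5884\right) = - \frac{94829}{47415} - 4410 = - \frac{209194979}{47415}$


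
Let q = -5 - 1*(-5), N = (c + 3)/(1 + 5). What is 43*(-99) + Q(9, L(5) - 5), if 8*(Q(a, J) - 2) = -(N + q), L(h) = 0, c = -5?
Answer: -102119/24 ≈ -4255.0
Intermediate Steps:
N = -⅓ (N = (-5 + 3)/(1 + 5) = -2/6 = -2*⅙ = -⅓ ≈ -0.33333)
q = 0 (q = -5 + 5 = 0)
Q(a, J) = 49/24 (Q(a, J) = 2 + (-(-⅓ + 0))/8 = 2 + (-1*(-⅓))/8 = 2 + (⅛)*(⅓) = 2 + 1/24 = 49/24)
43*(-99) + Q(9, L(5) - 5) = 43*(-99) + 49/24 = -4257 + 49/24 = -102119/24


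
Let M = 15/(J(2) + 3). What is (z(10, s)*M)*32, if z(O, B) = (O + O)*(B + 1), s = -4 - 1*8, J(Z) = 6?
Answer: -35200/3 ≈ -11733.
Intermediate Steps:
s = -12 (s = -4 - 8 = -12)
M = 5/3 (M = 15/(6 + 3) = 15/9 = (1/9)*15 = 5/3 ≈ 1.6667)
z(O, B) = 2*O*(1 + B) (z(O, B) = (2*O)*(1 + B) = 2*O*(1 + B))
(z(10, s)*M)*32 = ((2*10*(1 - 12))*(5/3))*32 = ((2*10*(-11))*(5/3))*32 = -220*5/3*32 = -1100/3*32 = -35200/3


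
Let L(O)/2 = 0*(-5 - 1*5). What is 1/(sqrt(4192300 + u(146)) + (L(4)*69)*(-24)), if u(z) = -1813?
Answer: sqrt(4190487)/4190487 ≈ 0.00048850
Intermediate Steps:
L(O) = 0 (L(O) = 2*(0*(-5 - 1*5)) = 2*(0*(-5 - 5)) = 2*(0*(-10)) = 2*0 = 0)
1/(sqrt(4192300 + u(146)) + (L(4)*69)*(-24)) = 1/(sqrt(4192300 - 1813) + (0*69)*(-24)) = 1/(sqrt(4190487) + 0*(-24)) = 1/(sqrt(4190487) + 0) = 1/(sqrt(4190487)) = sqrt(4190487)/4190487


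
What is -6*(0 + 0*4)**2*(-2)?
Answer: 0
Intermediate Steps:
-6*(0 + 0*4)**2*(-2) = -6*(0 + 0)**2*(-2) = -6*0**2*(-2) = -6*0*(-2) = 0*(-2) = 0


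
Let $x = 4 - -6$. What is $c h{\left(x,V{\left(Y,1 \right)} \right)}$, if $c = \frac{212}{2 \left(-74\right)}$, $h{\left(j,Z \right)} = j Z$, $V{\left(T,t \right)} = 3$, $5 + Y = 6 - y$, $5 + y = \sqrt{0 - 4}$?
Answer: $- \frac{1590}{37} \approx -42.973$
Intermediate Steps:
$y = -5 + 2 i$ ($y = -5 + \sqrt{0 - 4} = -5 + \sqrt{-4} = -5 + 2 i \approx -5.0 + 2.0 i$)
$Y = 6 - 2 i$ ($Y = -5 + \left(6 - \left(-5 + 2 i\right)\right) = -5 + \left(6 + \left(5 - 2 i\right)\right) = -5 + \left(11 - 2 i\right) = 6 - 2 i \approx 6.0 - 2.0 i$)
$x = 10$ ($x = 4 + 6 = 10$)
$h{\left(j,Z \right)} = Z j$
$c = - \frac{53}{37}$ ($c = \frac{212}{-148} = 212 \left(- \frac{1}{148}\right) = - \frac{53}{37} \approx -1.4324$)
$c h{\left(x,V{\left(Y,1 \right)} \right)} = - \frac{53 \cdot 3 \cdot 10}{37} = \left(- \frac{53}{37}\right) 30 = - \frac{1590}{37}$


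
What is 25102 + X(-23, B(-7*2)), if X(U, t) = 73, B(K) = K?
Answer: 25175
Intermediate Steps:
25102 + X(-23, B(-7*2)) = 25102 + 73 = 25175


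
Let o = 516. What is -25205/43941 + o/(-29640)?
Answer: -64145813/108534270 ≈ -0.59102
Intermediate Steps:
-25205/43941 + o/(-29640) = -25205/43941 + 516/(-29640) = -25205*1/43941 + 516*(-1/29640) = -25205/43941 - 43/2470 = -64145813/108534270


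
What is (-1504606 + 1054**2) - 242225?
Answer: -635915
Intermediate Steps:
(-1504606 + 1054**2) - 242225 = (-1504606 + 1110916) - 242225 = -393690 - 242225 = -635915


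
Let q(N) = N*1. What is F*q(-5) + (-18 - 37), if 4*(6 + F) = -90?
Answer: 175/2 ≈ 87.500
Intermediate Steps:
F = -57/2 (F = -6 + (1/4)*(-90) = -6 - 45/2 = -57/2 ≈ -28.500)
q(N) = N
F*q(-5) + (-18 - 37) = -57/2*(-5) + (-18 - 37) = 285/2 - 55 = 175/2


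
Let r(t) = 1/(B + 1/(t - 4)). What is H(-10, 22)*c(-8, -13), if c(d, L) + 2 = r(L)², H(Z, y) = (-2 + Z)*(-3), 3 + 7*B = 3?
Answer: 10332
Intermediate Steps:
B = 0 (B = -3/7 + (⅐)*3 = -3/7 + 3/7 = 0)
H(Z, y) = 6 - 3*Z
r(t) = -4 + t (r(t) = 1/(0 + 1/(t - 4)) = 1/(0 + 1/(-4 + t)) = 1/(1/(-4 + t)) = -4 + t)
c(d, L) = -2 + (-4 + L)²
H(-10, 22)*c(-8, -13) = (6 - 3*(-10))*(-2 + (-4 - 13)²) = (6 + 30)*(-2 + (-17)²) = 36*(-2 + 289) = 36*287 = 10332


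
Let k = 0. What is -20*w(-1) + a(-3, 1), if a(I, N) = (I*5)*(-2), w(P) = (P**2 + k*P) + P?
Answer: 30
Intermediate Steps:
w(P) = P + P**2 (w(P) = (P**2 + 0*P) + P = (P**2 + 0) + P = P**2 + P = P + P**2)
a(I, N) = -10*I (a(I, N) = (5*I)*(-2) = -10*I)
-20*w(-1) + a(-3, 1) = -(-20)*(1 - 1) - 10*(-3) = -(-20)*0 + 30 = -20*0 + 30 = 0 + 30 = 30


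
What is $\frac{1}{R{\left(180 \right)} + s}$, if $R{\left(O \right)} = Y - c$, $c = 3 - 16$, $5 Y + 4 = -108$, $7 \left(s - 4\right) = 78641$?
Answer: $\frac{35}{393016} \approx 8.9055 \cdot 10^{-5}$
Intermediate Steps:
$s = \frac{78669}{7}$ ($s = 4 + \frac{1}{7} \cdot 78641 = 4 + \frac{78641}{7} = \frac{78669}{7} \approx 11238.0$)
$Y = - \frac{112}{5}$ ($Y = - \frac{4}{5} + \frac{1}{5} \left(-108\right) = - \frac{4}{5} - \frac{108}{5} = - \frac{112}{5} \approx -22.4$)
$c = -13$ ($c = 3 - 16 = -13$)
$R{\left(O \right)} = - \frac{47}{5}$ ($R{\left(O \right)} = - \frac{112}{5} - -13 = - \frac{112}{5} + 13 = - \frac{47}{5}$)
$\frac{1}{R{\left(180 \right)} + s} = \frac{1}{- \frac{47}{5} + \frac{78669}{7}} = \frac{1}{\frac{393016}{35}} = \frac{35}{393016}$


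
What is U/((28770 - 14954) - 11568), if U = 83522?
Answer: 41761/1124 ≈ 37.154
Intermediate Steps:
U/((28770 - 14954) - 11568) = 83522/((28770 - 14954) - 11568) = 83522/(13816 - 11568) = 83522/2248 = 83522*(1/2248) = 41761/1124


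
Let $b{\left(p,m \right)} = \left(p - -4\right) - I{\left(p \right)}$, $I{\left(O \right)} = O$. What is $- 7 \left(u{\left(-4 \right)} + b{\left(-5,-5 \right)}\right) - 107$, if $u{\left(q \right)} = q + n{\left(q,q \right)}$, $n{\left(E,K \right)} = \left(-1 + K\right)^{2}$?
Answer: $-282$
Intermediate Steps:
$b{\left(p,m \right)} = 4$ ($b{\left(p,m \right)} = \left(p - -4\right) - p = \left(p + 4\right) - p = \left(4 + p\right) - p = 4$)
$u{\left(q \right)} = q + \left(-1 + q\right)^{2}$
$- 7 \left(u{\left(-4 \right)} + b{\left(-5,-5 \right)}\right) - 107 = - 7 \left(\left(-4 + \left(-1 - 4\right)^{2}\right) + 4\right) - 107 = - 7 \left(\left(-4 + \left(-5\right)^{2}\right) + 4\right) - 107 = - 7 \left(\left(-4 + 25\right) + 4\right) - 107 = - 7 \left(21 + 4\right) - 107 = \left(-7\right) 25 - 107 = -175 - 107 = -282$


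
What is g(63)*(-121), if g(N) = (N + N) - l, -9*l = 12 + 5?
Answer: -139271/9 ≈ -15475.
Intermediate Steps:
l = -17/9 (l = -(12 + 5)/9 = -⅑*17 = -17/9 ≈ -1.8889)
g(N) = 17/9 + 2*N (g(N) = (N + N) - 1*(-17/9) = 2*N + 17/9 = 17/9 + 2*N)
g(63)*(-121) = (17/9 + 2*63)*(-121) = (17/9 + 126)*(-121) = (1151/9)*(-121) = -139271/9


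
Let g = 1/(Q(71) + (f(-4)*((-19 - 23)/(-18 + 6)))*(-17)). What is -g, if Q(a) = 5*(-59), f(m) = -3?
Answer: 2/233 ≈ 0.0085837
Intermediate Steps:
Q(a) = -295
g = -2/233 (g = 1/(-295 - 3*(-19 - 23)/(-18 + 6)*(-17)) = 1/(-295 - (-126)/(-12)*(-17)) = 1/(-295 - (-126)*(-1)/12*(-17)) = 1/(-295 - 3*7/2*(-17)) = 1/(-295 - 21/2*(-17)) = 1/(-295 + 357/2) = 1/(-233/2) = -2/233 ≈ -0.0085837)
-g = -1*(-2/233) = 2/233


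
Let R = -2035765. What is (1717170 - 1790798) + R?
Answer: -2109393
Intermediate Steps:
(1717170 - 1790798) + R = (1717170 - 1790798) - 2035765 = -73628 - 2035765 = -2109393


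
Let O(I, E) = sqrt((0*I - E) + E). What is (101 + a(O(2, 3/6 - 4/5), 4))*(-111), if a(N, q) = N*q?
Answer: -11211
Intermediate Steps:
O(I, E) = 0 (O(I, E) = sqrt((0 - E) + E) = sqrt(-E + E) = sqrt(0) = 0)
(101 + a(O(2, 3/6 - 4/5), 4))*(-111) = (101 + 0*4)*(-111) = (101 + 0)*(-111) = 101*(-111) = -11211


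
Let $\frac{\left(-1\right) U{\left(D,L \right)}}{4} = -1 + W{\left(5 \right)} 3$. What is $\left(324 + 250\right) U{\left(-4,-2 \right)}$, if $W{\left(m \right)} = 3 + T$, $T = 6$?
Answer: $-59696$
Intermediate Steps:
$W{\left(m \right)} = 9$ ($W{\left(m \right)} = 3 + 6 = 9$)
$U{\left(D,L \right)} = -104$ ($U{\left(D,L \right)} = - 4 \left(-1 + 9 \cdot 3\right) = - 4 \left(-1 + 27\right) = \left(-4\right) 26 = -104$)
$\left(324 + 250\right) U{\left(-4,-2 \right)} = \left(324 + 250\right) \left(-104\right) = 574 \left(-104\right) = -59696$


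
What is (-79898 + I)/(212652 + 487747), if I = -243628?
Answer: -46218/100057 ≈ -0.46192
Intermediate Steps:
(-79898 + I)/(212652 + 487747) = (-79898 - 243628)/(212652 + 487747) = -323526/700399 = -323526*1/700399 = -46218/100057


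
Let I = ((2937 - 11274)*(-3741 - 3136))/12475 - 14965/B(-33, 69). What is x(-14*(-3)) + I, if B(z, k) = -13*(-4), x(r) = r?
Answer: 2821901573/648700 ≈ 4350.1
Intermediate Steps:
B(z, k) = 52
I = 2794656173/648700 (I = ((2937 - 11274)*(-3741 - 3136))/12475 - 14965/52 = -8337*(-6877)*(1/12475) - 14965*1/52 = 57333549*(1/12475) - 14965/52 = 57333549/12475 - 14965/52 = 2794656173/648700 ≈ 4308.1)
x(-14*(-3)) + I = -14*(-3) + 2794656173/648700 = 42 + 2794656173/648700 = 2821901573/648700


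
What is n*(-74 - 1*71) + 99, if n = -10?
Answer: 1549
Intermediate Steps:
n*(-74 - 1*71) + 99 = -10*(-74 - 1*71) + 99 = -10*(-74 - 71) + 99 = -10*(-145) + 99 = 1450 + 99 = 1549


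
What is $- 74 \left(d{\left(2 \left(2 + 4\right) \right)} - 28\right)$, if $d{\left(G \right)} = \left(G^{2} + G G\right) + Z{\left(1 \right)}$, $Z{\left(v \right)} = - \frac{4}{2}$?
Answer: $-19092$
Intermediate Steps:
$Z{\left(v \right)} = -2$ ($Z{\left(v \right)} = \left(-4\right) \frac{1}{2} = -2$)
$d{\left(G \right)} = -2 + 2 G^{2}$ ($d{\left(G \right)} = \left(G^{2} + G G\right) - 2 = \left(G^{2} + G^{2}\right) - 2 = 2 G^{2} - 2 = -2 + 2 G^{2}$)
$- 74 \left(d{\left(2 \left(2 + 4\right) \right)} - 28\right) = - 74 \left(\left(-2 + 2 \left(2 \left(2 + 4\right)\right)^{2}\right) - 28\right) = - 74 \left(\left(-2 + 2 \left(2 \cdot 6\right)^{2}\right) - 28\right) = - 74 \left(\left(-2 + 2 \cdot 12^{2}\right) - 28\right) = - 74 \left(\left(-2 + 2 \cdot 144\right) - 28\right) = - 74 \left(\left(-2 + 288\right) - 28\right) = - 74 \left(286 - 28\right) = \left(-74\right) 258 = -19092$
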